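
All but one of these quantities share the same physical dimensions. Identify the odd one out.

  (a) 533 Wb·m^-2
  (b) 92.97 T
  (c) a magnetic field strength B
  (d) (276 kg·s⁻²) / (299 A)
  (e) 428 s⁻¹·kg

(e)

Work out the base dimensions of each:
  (a) Wb·m⁻² = V·s·m⁻² = kg·s⁻²·A⁻¹
  (b) T = Wb·m⁻² = kg·s⁻²·A⁻¹
  (c) [magnetic field strength B] = kg·s⁻²·A⁻¹
  (d) [kg·s⁻²] / [A] = kg·s⁻²·A⁻¹
  (e) kg·s⁻¹
All reduce to kg·s⁻²·A⁻¹ except (e), which is kg·s⁻¹.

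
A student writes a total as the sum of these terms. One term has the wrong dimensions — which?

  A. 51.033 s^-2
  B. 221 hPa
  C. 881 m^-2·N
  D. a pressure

A.

Work out the base dimensions of each:
  A. s⁻²
  B. Pa = N·m⁻² = kg·m⁻¹·s⁻²
  C. N·m⁻² = kg·m·s⁻²·m⁻² = kg·m⁻¹·s⁻²
  D. [pressure] = kg·m⁻¹·s⁻²
All reduce to kg·m⁻¹·s⁻² except A., which is s⁻².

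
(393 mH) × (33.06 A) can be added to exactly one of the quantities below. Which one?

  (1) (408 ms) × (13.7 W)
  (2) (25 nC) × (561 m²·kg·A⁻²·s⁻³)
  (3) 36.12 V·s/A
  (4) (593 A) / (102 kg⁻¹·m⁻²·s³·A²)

(2)

Reference: [kg·m²·s⁻²·A⁻²] · [A] = kg·m²·s⁻²·A⁻¹.
Each option:
  (1) [s] · [kg·m²·s⁻³] = kg·m²·s⁻²
  (2) [s·A] · [kg·m²·s⁻³·A⁻²] = kg·m²·s⁻²·A⁻¹  ← same
  (3) V·s·A⁻¹ = J·C⁻¹·s·A⁻¹ = kg·m²·s⁻²·A⁻²
  (4) [A] / [kg⁻¹·m⁻²·s³·A²] = kg·m²·s⁻³·A⁻¹
Only (2) matches kg·m²·s⁻²·A⁻¹.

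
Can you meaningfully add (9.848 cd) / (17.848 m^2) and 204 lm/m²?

Yes

Reduce each to base SI dimensions:
  (9.848 cd) / (17.848 m^2):  [cd] / [m²] = m⁻²·cd
  204 lm/m²:  lm·m⁻² = cd·m⁻² = m⁻²·cd
Both are m⁻²·cd, so they have the same dimensions and can be added.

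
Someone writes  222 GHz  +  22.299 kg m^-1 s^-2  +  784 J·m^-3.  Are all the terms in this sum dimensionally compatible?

Dimensions:
  222 GHz:  Hz = s⁻¹
  22.299 kg m^-1 s^-2:  kg·m⁻¹·s⁻²
  784 J·m^-3:  J·m⁻³ = N·m·m⁻³ = kg·m⁻¹·s⁻²
The terms do not share a single dimension (kg·m⁻¹·s⁻² vs s⁻¹).

No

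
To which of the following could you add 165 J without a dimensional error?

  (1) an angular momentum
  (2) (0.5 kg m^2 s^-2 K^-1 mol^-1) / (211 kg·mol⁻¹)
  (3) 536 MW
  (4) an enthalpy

(4)

Reference: J = N·m = kg·m²·s⁻².
Each option:
  (1) [angular momentum] = kg·m²·s⁻¹
  (2) [kg·m²·s⁻²·K⁻¹·mol⁻¹] / [kg·mol⁻¹] = m²·s⁻²·K⁻¹
  (3) W = J·s⁻¹ = kg·m²·s⁻³
  (4) [enthalpy] = kg·m²·s⁻²  ← same
Only (4) matches kg·m²·s⁻².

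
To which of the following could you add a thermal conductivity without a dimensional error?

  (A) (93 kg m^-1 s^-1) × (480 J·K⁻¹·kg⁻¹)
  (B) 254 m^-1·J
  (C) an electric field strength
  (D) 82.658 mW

Reference: [thermal conductivity] = kg·m·s⁻³·K⁻¹.
Each option:
  (A) [kg·m⁻¹·s⁻¹] · [m²·s⁻²·K⁻¹] = kg·m·s⁻³·K⁻¹  ← same
  (B) J·m⁻¹ = N·m·m⁻¹ = kg·m·s⁻²
  (C) [electric field strength] = kg·m·s⁻³·A⁻¹
  (D) W = J·s⁻¹ = kg·m²·s⁻³
Only (A) matches kg·m·s⁻³·K⁻¹.

(A)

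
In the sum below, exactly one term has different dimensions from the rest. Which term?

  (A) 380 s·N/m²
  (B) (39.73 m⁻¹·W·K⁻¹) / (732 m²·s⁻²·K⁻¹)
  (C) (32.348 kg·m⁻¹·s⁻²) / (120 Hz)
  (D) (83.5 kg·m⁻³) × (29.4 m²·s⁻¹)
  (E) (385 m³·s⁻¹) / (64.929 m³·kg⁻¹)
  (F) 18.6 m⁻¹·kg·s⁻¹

(E)

Work out the base dimensions of each:
  (A) N·s·m⁻² = kg·m·s⁻²·s·m⁻² = kg·m⁻¹·s⁻¹
  (B) [kg·m·s⁻³·K⁻¹] / [m²·s⁻²·K⁻¹] = kg·m⁻¹·s⁻¹
  (C) [kg·m⁻¹·s⁻²] / [s⁻¹] = kg·m⁻¹·s⁻¹
  (D) [kg·m⁻³] · [m²·s⁻¹] = kg·m⁻¹·s⁻¹
  (E) [m³·s⁻¹] / [kg⁻¹·m³] = kg·s⁻¹
  (F) kg·m⁻¹·s⁻¹
All reduce to kg·m⁻¹·s⁻¹ except (E), which is kg·s⁻¹.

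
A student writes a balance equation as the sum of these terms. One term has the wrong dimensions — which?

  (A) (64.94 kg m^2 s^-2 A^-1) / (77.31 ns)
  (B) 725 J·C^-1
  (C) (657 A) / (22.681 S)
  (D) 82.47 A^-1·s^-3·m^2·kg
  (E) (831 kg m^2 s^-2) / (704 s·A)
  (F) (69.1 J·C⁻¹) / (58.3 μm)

(F)

Expand each in SI base units:
  (A) [kg·m²·s⁻²·A⁻¹] / [s] = kg·m²·s⁻³·A⁻¹
  (B) J·C⁻¹ = N·m·(s·A)⁻¹ = kg·m²·s⁻³·A⁻¹
  (C) [A] / [kg⁻¹·m⁻²·s³·A²] = kg·m²·s⁻³·A⁻¹
  (D) kg·m²·s⁻³·A⁻¹
  (E) [kg·m²·s⁻²] / [s·A] = kg·m²·s⁻³·A⁻¹
  (F) [kg·m²·s⁻³·A⁻¹] / [m] = kg·m·s⁻³·A⁻¹
All reduce to kg·m²·s⁻³·A⁻¹ except (F), which is kg·m·s⁻³·A⁻¹.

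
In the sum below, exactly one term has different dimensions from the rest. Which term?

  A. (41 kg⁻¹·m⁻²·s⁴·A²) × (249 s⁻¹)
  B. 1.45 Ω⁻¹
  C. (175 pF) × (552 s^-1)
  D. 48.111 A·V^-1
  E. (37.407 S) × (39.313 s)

E.

Reduce each to base SI dimensions:
  A. [kg⁻¹·m⁻²·s⁴·A²] · [s⁻¹] = kg⁻¹·m⁻²·s³·A²
  B. Ω⁻¹ = (V·A⁻¹)⁻¹ = kg⁻¹·m⁻²·s³·A²
  C. [kg⁻¹·m⁻²·s⁴·A²] · [s⁻¹] = kg⁻¹·m⁻²·s³·A²
  D. A·V⁻¹ = A·(J·C⁻¹)⁻¹ = kg⁻¹·m⁻²·s³·A²
  E. [kg⁻¹·m⁻²·s³·A²] · [s] = kg⁻¹·m⁻²·s⁴·A²
All reduce to kg⁻¹·m⁻²·s³·A² except E., which is kg⁻¹·m⁻²·s⁴·A².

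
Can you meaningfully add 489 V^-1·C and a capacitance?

Work out the base dimensions of each:
  489 V^-1·C:  C·V⁻¹ = s·A·(J·C⁻¹)⁻¹ = kg⁻¹·m⁻²·s⁴·A²
  a capacitance:  [capacitance] = kg⁻¹·m⁻²·s⁴·A²
Both are kg⁻¹·m⁻²·s⁴·A², so they have the same dimensions and can be added.

Yes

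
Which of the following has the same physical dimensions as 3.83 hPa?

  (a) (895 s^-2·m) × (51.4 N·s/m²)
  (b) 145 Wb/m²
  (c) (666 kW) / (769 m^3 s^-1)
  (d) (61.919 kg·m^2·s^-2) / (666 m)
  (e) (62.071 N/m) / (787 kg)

(c)

Reference: Pa = N·m⁻² = kg·m⁻¹·s⁻².
Each option:
  (a) [m·s⁻²] · [kg·m⁻¹·s⁻¹] = kg·s⁻³
  (b) Wb·m⁻² = V·s·m⁻² = kg·s⁻²·A⁻¹
  (c) [kg·m²·s⁻³] / [m³·s⁻¹] = kg·m⁻¹·s⁻²  ← same
  (d) [kg·m²·s⁻²] / [m] = kg·m·s⁻²
  (e) [kg·s⁻²] / [kg] = s⁻²
Only (c) matches kg·m⁻¹·s⁻².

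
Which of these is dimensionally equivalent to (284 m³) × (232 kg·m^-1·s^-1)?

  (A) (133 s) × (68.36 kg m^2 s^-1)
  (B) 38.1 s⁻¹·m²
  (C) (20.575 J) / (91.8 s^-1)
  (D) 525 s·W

Reference: [m³] · [kg·m⁻¹·s⁻¹] = kg·m²·s⁻¹.
Each option:
  (A) [s] · [kg·m²·s⁻¹] = kg·m²
  (B) m²·s⁻¹
  (C) [kg·m²·s⁻²] / [s⁻¹] = kg·m²·s⁻¹  ← same
  (D) W·s = J·s⁻¹·s = kg·m²·s⁻²
Only (C) matches kg·m²·s⁻¹.

(C)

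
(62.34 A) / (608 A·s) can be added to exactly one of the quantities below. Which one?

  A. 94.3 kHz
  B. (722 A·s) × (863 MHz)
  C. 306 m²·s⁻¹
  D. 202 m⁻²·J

Reference: [A] / [s·A] = s⁻¹.
Each option:
  A. Hz = s⁻¹  ← same
  B. [s·A] · [s⁻¹] = A
  C. m²·s⁻¹
  D. J·m⁻² = N·m·m⁻² = kg·s⁻²
Only A. matches s⁻¹.

A.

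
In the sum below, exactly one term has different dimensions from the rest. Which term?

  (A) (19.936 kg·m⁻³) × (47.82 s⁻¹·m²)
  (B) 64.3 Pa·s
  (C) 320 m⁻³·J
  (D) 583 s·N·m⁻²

Expand each in SI base units:
  (A) [kg·m⁻³] · [m²·s⁻¹] = kg·m⁻¹·s⁻¹
  (B) Pa·s = N·m⁻²·s = kg·m⁻¹·s⁻¹
  (C) J·m⁻³ = N·m·m⁻³ = kg·m⁻¹·s⁻²
  (D) N·s·m⁻² = kg·m·s⁻²·s·m⁻² = kg·m⁻¹·s⁻¹
All reduce to kg·m⁻¹·s⁻¹ except (C), which is kg·m⁻¹·s⁻².

(C)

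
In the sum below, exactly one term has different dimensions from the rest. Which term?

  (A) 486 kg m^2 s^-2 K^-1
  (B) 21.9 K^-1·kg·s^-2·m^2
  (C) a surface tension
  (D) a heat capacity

(C)

In SI base units:
  (A) kg·m²·s⁻²·K⁻¹
  (B) kg·m²·s⁻²·K⁻¹
  (C) [surface tension] = kg·s⁻²
  (D) [heat capacity] = kg·m²·s⁻²·K⁻¹
All reduce to kg·m²·s⁻²·K⁻¹ except (C), which is kg·s⁻².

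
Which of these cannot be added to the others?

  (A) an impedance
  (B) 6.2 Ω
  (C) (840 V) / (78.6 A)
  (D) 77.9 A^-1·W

Dimensions:
  (A) [impedance] = kg·m²·s⁻³·A⁻²
  (B) Ω = V·A⁻¹ = kg·m²·s⁻³·A⁻²
  (C) [kg·m²·s⁻³·A⁻¹] / [A] = kg·m²·s⁻³·A⁻²
  (D) W·A⁻¹ = J·s⁻¹·A⁻¹ = kg·m²·s⁻³·A⁻¹
All reduce to kg·m²·s⁻³·A⁻² except (D), which is kg·m²·s⁻³·A⁻¹.

(D)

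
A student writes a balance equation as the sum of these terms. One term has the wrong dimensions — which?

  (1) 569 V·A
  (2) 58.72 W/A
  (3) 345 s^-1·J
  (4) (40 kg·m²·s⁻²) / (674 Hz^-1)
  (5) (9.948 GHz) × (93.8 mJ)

Reduce each to base SI dimensions:
  (1) V·A = J·C⁻¹·A = kg·m²·s⁻³
  (2) W·A⁻¹ = J·s⁻¹·A⁻¹ = kg·m²·s⁻³·A⁻¹
  (3) J·s⁻¹ = N·m·s⁻¹ = kg·m²·s⁻³
  (4) [kg·m²·s⁻²] / [s] = kg·m²·s⁻³
  (5) [s⁻¹] · [kg·m²·s⁻²] = kg·m²·s⁻³
All reduce to kg·m²·s⁻³ except (2), which is kg·m²·s⁻³·A⁻¹.

(2)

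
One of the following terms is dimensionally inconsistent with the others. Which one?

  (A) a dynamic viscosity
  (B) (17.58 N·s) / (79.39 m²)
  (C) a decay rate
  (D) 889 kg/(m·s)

(C)

In SI base units:
  (A) [dynamic viscosity] = kg·m⁻¹·s⁻¹
  (B) [kg·m·s⁻¹] / [m²] = kg·m⁻¹·s⁻¹
  (C) [decay rate] = s⁻¹
  (D) kg·m⁻¹·s⁻¹
All reduce to kg·m⁻¹·s⁻¹ except (C), which is s⁻¹.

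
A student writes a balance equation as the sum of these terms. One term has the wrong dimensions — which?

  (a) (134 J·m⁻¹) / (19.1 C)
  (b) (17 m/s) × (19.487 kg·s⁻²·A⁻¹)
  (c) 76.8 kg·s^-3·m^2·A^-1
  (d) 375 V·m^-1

(c)

In SI base units:
  (a) [kg·m·s⁻²] / [s·A] = kg·m·s⁻³·A⁻¹
  (b) [m·s⁻¹] · [kg·s⁻²·A⁻¹] = kg·m·s⁻³·A⁻¹
  (c) kg·m²·s⁻³·A⁻¹
  (d) V·m⁻¹ = J·C⁻¹·m⁻¹ = kg·m·s⁻³·A⁻¹
All reduce to kg·m·s⁻³·A⁻¹ except (c), which is kg·m²·s⁻³·A⁻¹.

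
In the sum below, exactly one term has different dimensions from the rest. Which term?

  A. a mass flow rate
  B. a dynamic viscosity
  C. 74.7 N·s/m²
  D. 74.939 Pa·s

A.

Reduce each to base SI dimensions:
  A. [mass flow rate] = kg·s⁻¹
  B. [dynamic viscosity] = kg·m⁻¹·s⁻¹
  C. N·s·m⁻² = kg·m·s⁻²·s·m⁻² = kg·m⁻¹·s⁻¹
  D. Pa·s = N·m⁻²·s = kg·m⁻¹·s⁻¹
All reduce to kg·m⁻¹·s⁻¹ except A., which is kg·s⁻¹.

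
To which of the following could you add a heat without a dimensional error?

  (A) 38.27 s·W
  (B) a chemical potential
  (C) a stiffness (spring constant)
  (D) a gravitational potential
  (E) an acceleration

Reference: [heat] = kg·m²·s⁻².
Each option:
  (A) W·s = J·s⁻¹·s = kg·m²·s⁻²  ← same
  (B) [chemical potential] = kg·m²·s⁻²·mol⁻¹
  (C) [stiffness (spring constant)] = kg·s⁻²
  (D) [gravitational potential] = m²·s⁻²
  (E) [acceleration] = m·s⁻²
Only (A) matches kg·m²·s⁻².

(A)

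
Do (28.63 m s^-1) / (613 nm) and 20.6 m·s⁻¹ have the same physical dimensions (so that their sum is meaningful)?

No

In SI base units:
  (28.63 m s^-1) / (613 nm):  [m·s⁻¹] / [m] = s⁻¹
  20.6 m·s⁻¹:  m·s⁻¹
s⁻¹ ≠ m·s⁻¹, so they cannot be added.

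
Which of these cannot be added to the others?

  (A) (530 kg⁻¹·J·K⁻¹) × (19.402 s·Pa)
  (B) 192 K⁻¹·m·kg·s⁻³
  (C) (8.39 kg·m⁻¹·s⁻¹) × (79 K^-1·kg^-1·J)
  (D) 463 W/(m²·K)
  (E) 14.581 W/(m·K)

(D)

Reduce each to base SI dimensions:
  (A) [m²·s⁻²·K⁻¹] · [kg·m⁻¹·s⁻¹] = kg·m·s⁻³·K⁻¹
  (B) kg·m·s⁻³·K⁻¹
  (C) [kg·m⁻¹·s⁻¹] · [m²·s⁻²·K⁻¹] = kg·m·s⁻³·K⁻¹
  (D) W·m⁻²·K⁻¹ = J·s⁻¹·m⁻²·K⁻¹ = kg·s⁻³·K⁻¹
  (E) W·m⁻¹·K⁻¹ = J·s⁻¹·m⁻¹·K⁻¹ = kg·m·s⁻³·K⁻¹
All reduce to kg·m·s⁻³·K⁻¹ except (D), which is kg·s⁻³·K⁻¹.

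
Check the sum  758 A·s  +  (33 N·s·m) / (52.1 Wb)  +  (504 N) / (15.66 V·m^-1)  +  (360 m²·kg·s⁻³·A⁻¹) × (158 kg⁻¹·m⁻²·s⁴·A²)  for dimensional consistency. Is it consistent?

Yes

In SI base units:
  758 A·s:  A·s = s·A
  (33 N·s·m) / (52.1 Wb):  [kg·m²·s⁻¹] / [kg·m²·s⁻²·A⁻¹] = s·A
  (504 N) / (15.66 V·m^-1):  [kg·m·s⁻²] / [kg·m·s⁻³·A⁻¹] = s·A
  (360 m²·kg·s⁻³·A⁻¹) × (158 kg⁻¹·m⁻²·s⁴·A²):  [kg·m²·s⁻³·A⁻¹] · [kg⁻¹·m⁻²·s⁴·A²] = s·A
Every term reduces to s·A.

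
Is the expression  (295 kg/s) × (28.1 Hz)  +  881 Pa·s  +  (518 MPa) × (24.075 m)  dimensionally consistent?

No

Work out the base dimensions of each:
  (295 kg/s) × (28.1 Hz):  [kg·s⁻¹] · [s⁻¹] = kg·s⁻²
  881 Pa·s:  Pa·s = N·m⁻²·s = kg·m⁻¹·s⁻¹
  (518 MPa) × (24.075 m):  [kg·m⁻¹·s⁻²] · [m] = kg·s⁻²
The terms do not share a single dimension (kg·m⁻¹·s⁻¹ vs kg·s⁻²).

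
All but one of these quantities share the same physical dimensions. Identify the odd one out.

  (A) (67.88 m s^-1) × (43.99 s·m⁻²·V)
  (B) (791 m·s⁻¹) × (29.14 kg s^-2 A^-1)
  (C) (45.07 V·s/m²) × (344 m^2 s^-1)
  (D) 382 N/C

In SI base units:
  (A) [m·s⁻¹] · [kg·s⁻²·A⁻¹] = kg·m·s⁻³·A⁻¹
  (B) [m·s⁻¹] · [kg·s⁻²·A⁻¹] = kg·m·s⁻³·A⁻¹
  (C) [kg·s⁻²·A⁻¹] · [m²·s⁻¹] = kg·m²·s⁻³·A⁻¹
  (D) N·C⁻¹ = kg·m·s⁻²·(s·A)⁻¹ = kg·m·s⁻³·A⁻¹
All reduce to kg·m·s⁻³·A⁻¹ except (C), which is kg·m²·s⁻³·A⁻¹.

(C)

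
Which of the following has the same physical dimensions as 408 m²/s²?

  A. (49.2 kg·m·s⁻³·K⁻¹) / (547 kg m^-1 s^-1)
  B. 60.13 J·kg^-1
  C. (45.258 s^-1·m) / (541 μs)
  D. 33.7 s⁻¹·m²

B.

Reference: m²·s⁻².
Each option:
  A. [kg·m·s⁻³·K⁻¹] / [kg·m⁻¹·s⁻¹] = m²·s⁻²·K⁻¹
  B. J·kg⁻¹ = N·m·kg⁻¹ = m²·s⁻²  ← same
  C. [m·s⁻¹] / [s] = m·s⁻²
  D. m²·s⁻¹
Only B. matches m²·s⁻².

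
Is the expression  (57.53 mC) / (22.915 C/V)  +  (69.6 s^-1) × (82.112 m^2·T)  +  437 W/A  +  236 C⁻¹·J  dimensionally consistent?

Yes

Reduce each to base SI dimensions:
  (57.53 mC) / (22.915 C/V):  [s·A] / [kg⁻¹·m⁻²·s⁴·A²] = kg·m²·s⁻³·A⁻¹
  (69.6 s^-1) × (82.112 m^2·T):  [s⁻¹] · [kg·m²·s⁻²·A⁻¹] = kg·m²·s⁻³·A⁻¹
  437 W/A:  W·A⁻¹ = J·s⁻¹·A⁻¹ = kg·m²·s⁻³·A⁻¹
  236 C⁻¹·J:  J·C⁻¹ = N·m·(s·A)⁻¹ = kg·m²·s⁻³·A⁻¹
Every term reduces to kg·m²·s⁻³·A⁻¹.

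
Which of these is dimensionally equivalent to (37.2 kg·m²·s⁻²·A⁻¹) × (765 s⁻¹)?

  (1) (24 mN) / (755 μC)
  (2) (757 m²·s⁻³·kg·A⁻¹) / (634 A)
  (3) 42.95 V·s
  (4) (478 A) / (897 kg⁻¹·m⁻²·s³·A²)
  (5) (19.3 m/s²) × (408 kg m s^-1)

Reference: [kg·m²·s⁻²·A⁻¹] · [s⁻¹] = kg·m²·s⁻³·A⁻¹.
Each option:
  (1) [kg·m·s⁻²] / [s·A] = kg·m·s⁻³·A⁻¹
  (2) [kg·m²·s⁻³·A⁻¹] / [A] = kg·m²·s⁻³·A⁻²
  (3) V·s = J·C⁻¹·s = kg·m²·s⁻²·A⁻¹
  (4) [A] / [kg⁻¹·m⁻²·s³·A²] = kg·m²·s⁻³·A⁻¹  ← same
  (5) [m·s⁻²] · [kg·m·s⁻¹] = kg·m²·s⁻³
Only (4) matches kg·m²·s⁻³·A⁻¹.

(4)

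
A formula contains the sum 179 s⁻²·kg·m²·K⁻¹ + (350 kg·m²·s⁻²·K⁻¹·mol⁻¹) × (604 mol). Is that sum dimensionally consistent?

Yes

Expand each in SI base units:
  179 s⁻²·kg·m²·K⁻¹:  kg·m²·s⁻²·K⁻¹
  (350 kg·m²·s⁻²·K⁻¹·mol⁻¹) × (604 mol):  [kg·m²·s⁻²·K⁻¹·mol⁻¹] · [mol] = kg·m²·s⁻²·K⁻¹
Both are kg·m²·s⁻²·K⁻¹, so they have the same dimensions and can be added.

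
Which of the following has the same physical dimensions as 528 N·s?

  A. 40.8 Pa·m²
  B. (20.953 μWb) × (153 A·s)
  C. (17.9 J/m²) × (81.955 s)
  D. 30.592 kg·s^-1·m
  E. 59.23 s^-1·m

D.

Reference: N·s = kg·m·s⁻²·s = kg·m·s⁻¹.
Each option:
  A. Pa·m² = N·m⁻²·m² = kg·m·s⁻²
  B. [kg·m²·s⁻²·A⁻¹] · [s·A] = kg·m²·s⁻¹
  C. [kg·s⁻²] · [s] = kg·s⁻¹
  D. kg·m·s⁻¹  ← same
  E. m·s⁻¹
Only D. matches kg·m·s⁻¹.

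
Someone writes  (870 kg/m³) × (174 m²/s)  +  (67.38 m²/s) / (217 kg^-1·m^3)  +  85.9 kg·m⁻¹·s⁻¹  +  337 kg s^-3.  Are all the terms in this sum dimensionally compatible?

No

In SI base units:
  (870 kg/m³) × (174 m²/s):  [kg·m⁻³] · [m²·s⁻¹] = kg·m⁻¹·s⁻¹
  (67.38 m²/s) / (217 kg^-1·m^3):  [m²·s⁻¹] / [kg⁻¹·m³] = kg·m⁻¹·s⁻¹
  85.9 kg·m⁻¹·s⁻¹:  kg·m⁻¹·s⁻¹
  337 kg s^-3:  kg·s⁻³
The terms do not share a single dimension (kg·m⁻¹·s⁻¹ vs kg·s⁻³).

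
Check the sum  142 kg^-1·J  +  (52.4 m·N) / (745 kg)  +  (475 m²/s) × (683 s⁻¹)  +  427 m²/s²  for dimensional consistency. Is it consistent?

Yes

Dimensions:
  142 kg^-1·J:  J·kg⁻¹ = N·m·kg⁻¹ = m²·s⁻²
  (52.4 m·N) / (745 kg):  [kg·m²·s⁻²] / [kg] = m²·s⁻²
  (475 m²/s) × (683 s⁻¹):  [m²·s⁻¹] · [s⁻¹] = m²·s⁻²
  427 m²/s²:  m²·s⁻²
Every term reduces to m²·s⁻².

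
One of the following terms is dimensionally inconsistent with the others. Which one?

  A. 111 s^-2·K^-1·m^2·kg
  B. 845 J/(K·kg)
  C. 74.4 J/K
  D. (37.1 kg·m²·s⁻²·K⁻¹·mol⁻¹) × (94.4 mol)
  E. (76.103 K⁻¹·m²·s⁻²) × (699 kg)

Reduce each to base SI dimensions:
  A. kg·m²·s⁻²·K⁻¹
  B. J·kg⁻¹·K⁻¹ = N·m·kg⁻¹·K⁻¹ = m²·s⁻²·K⁻¹
  C. J·K⁻¹ = N·m·K⁻¹ = kg·m²·s⁻²·K⁻¹
  D. [kg·m²·s⁻²·K⁻¹·mol⁻¹] · [mol] = kg·m²·s⁻²·K⁻¹
  E. [m²·s⁻²·K⁻¹] · [kg] = kg·m²·s⁻²·K⁻¹
All reduce to kg·m²·s⁻²·K⁻¹ except B., which is m²·s⁻²·K⁻¹.

B.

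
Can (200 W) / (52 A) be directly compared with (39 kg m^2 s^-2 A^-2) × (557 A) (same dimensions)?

No

Work out the base dimensions of each:
  (200 W) / (52 A):  [kg·m²·s⁻³] / [A] = kg·m²·s⁻³·A⁻¹
  (39 kg m^2 s^-2 A^-2) × (557 A):  [kg·m²·s⁻²·A⁻²] · [A] = kg·m²·s⁻²·A⁻¹
kg·m²·s⁻³·A⁻¹ ≠ kg·m²·s⁻²·A⁻¹, so they cannot be added.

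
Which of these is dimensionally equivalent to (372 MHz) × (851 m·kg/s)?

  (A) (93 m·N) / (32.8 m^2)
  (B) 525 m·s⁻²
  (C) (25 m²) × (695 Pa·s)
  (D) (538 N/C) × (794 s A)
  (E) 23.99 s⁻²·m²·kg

(D)

Reference: [s⁻¹] · [kg·m·s⁻¹] = kg·m·s⁻².
Each option:
  (A) [kg·m²·s⁻²] / [m²] = kg·s⁻²
  (B) m·s⁻²
  (C) [m²] · [kg·m⁻¹·s⁻¹] = kg·m·s⁻¹
  (D) [kg·m·s⁻³·A⁻¹] · [s·A] = kg·m·s⁻²  ← same
  (E) kg·m²·s⁻²
Only (D) matches kg·m·s⁻².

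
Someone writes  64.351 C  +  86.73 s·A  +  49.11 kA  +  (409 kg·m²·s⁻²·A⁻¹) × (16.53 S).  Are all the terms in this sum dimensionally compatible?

No

Reduce each to base SI dimensions:
  64.351 C:  C = s·A
  86.73 s·A:  A·s = s·A
  49.11 kA:  A
  (409 kg·m²·s⁻²·A⁻¹) × (16.53 S):  [kg·m²·s⁻²·A⁻¹] · [kg⁻¹·m⁻²·s³·A²] = s·A
The terms do not share a single dimension (A vs s·A).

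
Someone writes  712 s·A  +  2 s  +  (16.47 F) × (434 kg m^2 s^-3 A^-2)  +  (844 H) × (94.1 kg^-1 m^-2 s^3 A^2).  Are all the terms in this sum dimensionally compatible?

Expand each in SI base units:
  712 s·A:  A·s = s·A
  2 s:  s
  (16.47 F) × (434 kg m^2 s^-3 A^-2):  [kg⁻¹·m⁻²·s⁴·A²] · [kg·m²·s⁻³·A⁻²] = s
  (844 H) × (94.1 kg^-1 m^-2 s^3 A^2):  [kg·m²·s⁻²·A⁻²] · [kg⁻¹·m⁻²·s³·A²] = s
The terms do not share a single dimension (s vs s·A).

No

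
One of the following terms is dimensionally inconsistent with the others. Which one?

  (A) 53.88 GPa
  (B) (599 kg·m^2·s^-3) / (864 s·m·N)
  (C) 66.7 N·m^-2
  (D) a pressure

(B)

Reduce each to base SI dimensions:
  (A) Pa = N·m⁻² = kg·m⁻¹·s⁻²
  (B) [kg·m²·s⁻³] / [kg·m²·s⁻¹] = s⁻²
  (C) N·m⁻² = kg·m·s⁻²·m⁻² = kg·m⁻¹·s⁻²
  (D) [pressure] = kg·m⁻¹·s⁻²
All reduce to kg·m⁻¹·s⁻² except (B), which is s⁻².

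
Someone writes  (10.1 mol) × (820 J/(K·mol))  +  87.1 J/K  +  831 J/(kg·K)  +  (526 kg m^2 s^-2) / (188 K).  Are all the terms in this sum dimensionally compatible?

No

In SI base units:
  (10.1 mol) × (820 J/(K·mol)):  [mol] · [kg·m²·s⁻²·K⁻¹·mol⁻¹] = kg·m²·s⁻²·K⁻¹
  87.1 J/K:  J·K⁻¹ = N·m·K⁻¹ = kg·m²·s⁻²·K⁻¹
  831 J/(kg·K):  J·kg⁻¹·K⁻¹ = N·m·kg⁻¹·K⁻¹ = m²·s⁻²·K⁻¹
  (526 kg m^2 s^-2) / (188 K):  [kg·m²·s⁻²] / [K] = kg·m²·s⁻²·K⁻¹
The terms do not share a single dimension (kg·m²·s⁻²·K⁻¹ vs m²·s⁻²·K⁻¹).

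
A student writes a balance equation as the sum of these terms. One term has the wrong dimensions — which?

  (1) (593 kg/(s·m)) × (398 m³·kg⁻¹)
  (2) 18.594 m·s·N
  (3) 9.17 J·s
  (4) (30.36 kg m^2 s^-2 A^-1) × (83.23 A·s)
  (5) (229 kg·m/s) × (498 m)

(1)

Reduce each to base SI dimensions:
  (1) [kg·m⁻¹·s⁻¹] · [kg⁻¹·m³] = m²·s⁻¹
  (2) N·m·s = kg·m·s⁻²·m·s = kg·m²·s⁻¹
  (3) J·s = N·m·s = kg·m²·s⁻¹
  (4) [kg·m²·s⁻²·A⁻¹] · [s·A] = kg·m²·s⁻¹
  (5) [kg·m·s⁻¹] · [m] = kg·m²·s⁻¹
All reduce to kg·m²·s⁻¹ except (1), which is m²·s⁻¹.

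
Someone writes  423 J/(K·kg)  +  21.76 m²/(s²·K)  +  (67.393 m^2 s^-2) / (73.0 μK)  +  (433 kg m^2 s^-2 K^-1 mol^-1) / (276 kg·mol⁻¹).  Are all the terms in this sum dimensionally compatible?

Work out the base dimensions of each:
  423 J/(K·kg):  J·kg⁻¹·K⁻¹ = N·m·kg⁻¹·K⁻¹ = m²·s⁻²·K⁻¹
  21.76 m²/(s²·K):  m²·s⁻²·K⁻¹
  (67.393 m^2 s^-2) / (73.0 μK):  [m²·s⁻²] / [K] = m²·s⁻²·K⁻¹
  (433 kg m^2 s^-2 K^-1 mol^-1) / (276 kg·mol⁻¹):  [kg·m²·s⁻²·K⁻¹·mol⁻¹] / [kg·mol⁻¹] = m²·s⁻²·K⁻¹
Every term reduces to m²·s⁻²·K⁻¹.

Yes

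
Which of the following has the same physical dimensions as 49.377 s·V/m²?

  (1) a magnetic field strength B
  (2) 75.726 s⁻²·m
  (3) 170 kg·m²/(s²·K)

Reference: V·s·m⁻² = J·C⁻¹·s·m⁻² = kg·s⁻²·A⁻¹.
Each option:
  (1) [magnetic field strength B] = kg·s⁻²·A⁻¹  ← same
  (2) m·s⁻²
  (3) kg·m²·s⁻²·K⁻¹
Only (1) matches kg·s⁻²·A⁻¹.

(1)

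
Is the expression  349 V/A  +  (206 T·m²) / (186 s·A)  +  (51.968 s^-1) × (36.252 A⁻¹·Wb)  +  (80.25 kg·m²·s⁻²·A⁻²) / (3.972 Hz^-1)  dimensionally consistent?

Yes

Work out the base dimensions of each:
  349 V/A:  V·A⁻¹ = J·C⁻¹·A⁻¹ = kg·m²·s⁻³·A⁻²
  (206 T·m²) / (186 s·A):  [kg·m²·s⁻²·A⁻¹] / [s·A] = kg·m²·s⁻³·A⁻²
  (51.968 s^-1) × (36.252 A⁻¹·Wb):  [s⁻¹] · [kg·m²·s⁻²·A⁻²] = kg·m²·s⁻³·A⁻²
  (80.25 kg·m²·s⁻²·A⁻²) / (3.972 Hz^-1):  [kg·m²·s⁻²·A⁻²] / [s] = kg·m²·s⁻³·A⁻²
Every term reduces to kg·m²·s⁻³·A⁻².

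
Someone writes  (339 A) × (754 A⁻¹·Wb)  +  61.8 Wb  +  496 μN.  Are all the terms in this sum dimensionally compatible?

Work out the base dimensions of each:
  (339 A) × (754 A⁻¹·Wb):  [A] · [kg·m²·s⁻²·A⁻²] = kg·m²·s⁻²·A⁻¹
  61.8 Wb:  Wb = V·s = kg·m²·s⁻²·A⁻¹
  496 μN:  N = kg·m·s⁻²
The terms do not share a single dimension (kg·m²·s⁻²·A⁻¹ vs kg·m·s⁻²).

No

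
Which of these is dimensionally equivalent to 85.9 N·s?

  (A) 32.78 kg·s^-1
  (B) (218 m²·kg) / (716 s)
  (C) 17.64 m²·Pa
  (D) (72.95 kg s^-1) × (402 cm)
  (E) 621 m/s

(D)

Reference: N·s = kg·m·s⁻²·s = kg·m·s⁻¹.
Each option:
  (A) kg·s⁻¹
  (B) [kg·m²] / [s] = kg·m²·s⁻¹
  (C) Pa·m² = N·m⁻²·m² = kg·m·s⁻²
  (D) [kg·s⁻¹] · [m] = kg·m·s⁻¹  ← same
  (E) m·s⁻¹
Only (D) matches kg·m·s⁻¹.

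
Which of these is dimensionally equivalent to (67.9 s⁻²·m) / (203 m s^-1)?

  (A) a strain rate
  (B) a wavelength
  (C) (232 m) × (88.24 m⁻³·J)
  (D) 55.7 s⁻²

(A)

Reference: [m·s⁻²] / [m·s⁻¹] = s⁻¹.
Each option:
  (A) [strain rate] = s⁻¹  ← same
  (B) [wavelength] = m
  (C) [m] · [kg·m⁻¹·s⁻²] = kg·s⁻²
  (D) s⁻²
Only (A) matches s⁻¹.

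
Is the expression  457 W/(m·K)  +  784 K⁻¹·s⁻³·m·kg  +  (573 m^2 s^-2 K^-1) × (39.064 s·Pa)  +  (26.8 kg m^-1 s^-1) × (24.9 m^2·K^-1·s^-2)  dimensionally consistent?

In SI base units:
  457 W/(m·K):  W·m⁻¹·K⁻¹ = J·s⁻¹·m⁻¹·K⁻¹ = kg·m·s⁻³·K⁻¹
  784 K⁻¹·s⁻³·m·kg:  kg·m·s⁻³·K⁻¹
  (573 m^2 s^-2 K^-1) × (39.064 s·Pa):  [m²·s⁻²·K⁻¹] · [kg·m⁻¹·s⁻¹] = kg·m·s⁻³·K⁻¹
  (26.8 kg m^-1 s^-1) × (24.9 m^2·K^-1·s^-2):  [kg·m⁻¹·s⁻¹] · [m²·s⁻²·K⁻¹] = kg·m·s⁻³·K⁻¹
Every term reduces to kg·m·s⁻³·K⁻¹.

Yes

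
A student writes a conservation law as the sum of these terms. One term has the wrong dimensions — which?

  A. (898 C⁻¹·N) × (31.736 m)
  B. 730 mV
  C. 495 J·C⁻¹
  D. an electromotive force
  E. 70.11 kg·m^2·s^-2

Reduce each to base SI dimensions:
  A. [kg·m·s⁻³·A⁻¹] · [m] = kg·m²·s⁻³·A⁻¹
  B. V = J·C⁻¹ = kg·m²·s⁻³·A⁻¹
  C. J·C⁻¹ = N·m·(s·A)⁻¹ = kg·m²·s⁻³·A⁻¹
  D. [electromotive force] = kg·m²·s⁻³·A⁻¹
  E. kg·m²·s⁻²
All reduce to kg·m²·s⁻³·A⁻¹ except E., which is kg·m²·s⁻².

E.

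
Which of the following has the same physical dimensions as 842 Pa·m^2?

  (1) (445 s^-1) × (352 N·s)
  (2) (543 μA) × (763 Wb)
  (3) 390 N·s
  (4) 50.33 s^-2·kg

(1)

Reference: Pa·m² = N·m⁻²·m² = kg·m·s⁻².
Each option:
  (1) [s⁻¹] · [kg·m·s⁻¹] = kg·m·s⁻²  ← same
  (2) [A] · [kg·m²·s⁻²·A⁻¹] = kg·m²·s⁻²
  (3) N·s = kg·m·s⁻²·s = kg·m·s⁻¹
  (4) kg·s⁻²
Only (1) matches kg·m·s⁻².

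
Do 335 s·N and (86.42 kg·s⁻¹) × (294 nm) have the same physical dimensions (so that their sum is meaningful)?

Expand each in SI base units:
  335 s·N:  N·s = kg·m·s⁻²·s = kg·m·s⁻¹
  (86.42 kg·s⁻¹) × (294 nm):  [kg·s⁻¹] · [m] = kg·m·s⁻¹
Both are kg·m·s⁻¹, so they have the same dimensions and can be added.

Yes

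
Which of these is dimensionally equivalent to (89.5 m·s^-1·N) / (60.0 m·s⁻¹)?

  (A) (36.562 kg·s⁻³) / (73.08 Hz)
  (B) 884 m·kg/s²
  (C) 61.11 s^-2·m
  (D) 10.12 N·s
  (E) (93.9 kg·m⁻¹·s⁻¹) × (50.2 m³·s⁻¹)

Reference: [kg·m²·s⁻³] / [m·s⁻¹] = kg·m·s⁻².
Each option:
  (A) [kg·s⁻³] / [s⁻¹] = kg·s⁻²
  (B) kg·m·s⁻²  ← same
  (C) m·s⁻²
  (D) N·s = kg·m·s⁻²·s = kg·m·s⁻¹
  (E) [kg·m⁻¹·s⁻¹] · [m³·s⁻¹] = kg·m²·s⁻²
Only (B) matches kg·m·s⁻².

(B)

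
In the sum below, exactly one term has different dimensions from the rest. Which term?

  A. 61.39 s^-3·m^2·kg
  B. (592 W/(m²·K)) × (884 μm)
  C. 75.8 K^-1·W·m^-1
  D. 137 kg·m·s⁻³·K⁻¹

Expand each in SI base units:
  A. kg·m²·s⁻³
  B. [kg·s⁻³·K⁻¹] · [m] = kg·m·s⁻³·K⁻¹
  C. W·m⁻¹·K⁻¹ = J·s⁻¹·m⁻¹·K⁻¹ = kg·m·s⁻³·K⁻¹
  D. kg·m·s⁻³·K⁻¹
All reduce to kg·m·s⁻³·K⁻¹ except A., which is kg·m²·s⁻³.

A.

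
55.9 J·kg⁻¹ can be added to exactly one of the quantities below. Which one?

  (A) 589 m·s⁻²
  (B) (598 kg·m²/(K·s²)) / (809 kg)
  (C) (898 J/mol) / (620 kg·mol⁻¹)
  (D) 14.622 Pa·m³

(C)

Reference: J·kg⁻¹ = N·m·kg⁻¹ = m²·s⁻².
Each option:
  (A) m·s⁻²
  (B) [kg·m²·s⁻²·K⁻¹] / [kg] = m²·s⁻²·K⁻¹
  (C) [kg·m²·s⁻²·mol⁻¹] / [kg·mol⁻¹] = m²·s⁻²  ← same
  (D) Pa·m³ = N·m⁻²·m³ = kg·m²·s⁻²
Only (C) matches m²·s⁻².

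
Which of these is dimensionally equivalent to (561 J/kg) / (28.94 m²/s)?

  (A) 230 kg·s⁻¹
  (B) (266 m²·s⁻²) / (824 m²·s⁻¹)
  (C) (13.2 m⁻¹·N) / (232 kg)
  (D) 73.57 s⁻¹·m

(B)

Reference: [m²·s⁻²] / [m²·s⁻¹] = s⁻¹.
Each option:
  (A) kg·s⁻¹
  (B) [m²·s⁻²] / [m²·s⁻¹] = s⁻¹  ← same
  (C) [kg·s⁻²] / [kg] = s⁻²
  (D) m·s⁻¹
Only (B) matches s⁻¹.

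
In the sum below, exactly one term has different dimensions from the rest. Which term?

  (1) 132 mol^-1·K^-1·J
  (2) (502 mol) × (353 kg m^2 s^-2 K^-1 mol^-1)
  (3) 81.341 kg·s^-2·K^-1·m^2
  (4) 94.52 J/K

In SI base units:
  (1) J·mol⁻¹·K⁻¹ = N·m·mol⁻¹·K⁻¹ = kg·m²·s⁻²·K⁻¹·mol⁻¹
  (2) [mol] · [kg·m²·s⁻²·K⁻¹·mol⁻¹] = kg·m²·s⁻²·K⁻¹
  (3) kg·m²·s⁻²·K⁻¹
  (4) J·K⁻¹ = N·m·K⁻¹ = kg·m²·s⁻²·K⁻¹
All reduce to kg·m²·s⁻²·K⁻¹ except (1), which is kg·m²·s⁻²·K⁻¹·mol⁻¹.

(1)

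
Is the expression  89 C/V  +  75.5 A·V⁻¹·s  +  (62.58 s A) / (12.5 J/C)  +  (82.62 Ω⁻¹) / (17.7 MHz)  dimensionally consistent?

Expand each in SI base units:
  89 C/V:  C·V⁻¹ = s·A·(J·C⁻¹)⁻¹ = kg⁻¹·m⁻²·s⁴·A²
  75.5 A·V⁻¹·s:  A·s·V⁻¹ = A·s·(J·C⁻¹)⁻¹ = kg⁻¹·m⁻²·s⁴·A²
  (62.58 s A) / (12.5 J/C):  [s·A] / [kg·m²·s⁻³·A⁻¹] = kg⁻¹·m⁻²·s⁴·A²
  (82.62 Ω⁻¹) / (17.7 MHz):  [kg⁻¹·m⁻²·s³·A²] / [s⁻¹] = kg⁻¹·m⁻²·s⁴·A²
Every term reduces to kg⁻¹·m⁻²·s⁴·A².

Yes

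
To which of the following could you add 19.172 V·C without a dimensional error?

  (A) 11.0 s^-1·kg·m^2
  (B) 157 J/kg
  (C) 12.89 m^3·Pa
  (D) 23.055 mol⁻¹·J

Reference: C·V = s·A·J·C⁻¹ = kg·m²·s⁻².
Each option:
  (A) kg·m²·s⁻¹
  (B) J·kg⁻¹ = N·m·kg⁻¹ = m²·s⁻²
  (C) Pa·m³ = N·m⁻²·m³ = kg·m²·s⁻²  ← same
  (D) J·mol⁻¹ = N·m·mol⁻¹ = kg·m²·s⁻²·mol⁻¹
Only (C) matches kg·m²·s⁻².

(C)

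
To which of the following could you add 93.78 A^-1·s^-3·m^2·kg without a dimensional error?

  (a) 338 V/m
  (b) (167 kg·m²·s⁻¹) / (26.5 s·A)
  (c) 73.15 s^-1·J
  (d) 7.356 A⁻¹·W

Reference: kg·m²·s⁻³·A⁻¹.
Each option:
  (a) V·m⁻¹ = J·C⁻¹·m⁻¹ = kg·m·s⁻³·A⁻¹
  (b) [kg·m²·s⁻¹] / [s·A] = kg·m²·s⁻²·A⁻¹
  (c) J·s⁻¹ = N·m·s⁻¹ = kg·m²·s⁻³
  (d) W·A⁻¹ = J·s⁻¹·A⁻¹ = kg·m²·s⁻³·A⁻¹  ← same
Only (d) matches kg·m²·s⁻³·A⁻¹.

(d)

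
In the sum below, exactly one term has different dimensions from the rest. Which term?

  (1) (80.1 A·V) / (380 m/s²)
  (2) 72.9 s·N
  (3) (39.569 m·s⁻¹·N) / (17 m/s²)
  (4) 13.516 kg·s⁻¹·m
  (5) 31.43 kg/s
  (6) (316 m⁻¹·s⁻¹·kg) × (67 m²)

Work out the base dimensions of each:
  (1) [kg·m²·s⁻³] / [m·s⁻²] = kg·m·s⁻¹
  (2) N·s = kg·m·s⁻²·s = kg·m·s⁻¹
  (3) [kg·m²·s⁻³] / [m·s⁻²] = kg·m·s⁻¹
  (4) kg·m·s⁻¹
  (5) kg·s⁻¹
  (6) [kg·m⁻¹·s⁻¹] · [m²] = kg·m·s⁻¹
All reduce to kg·m·s⁻¹ except (5), which is kg·s⁻¹.

(5)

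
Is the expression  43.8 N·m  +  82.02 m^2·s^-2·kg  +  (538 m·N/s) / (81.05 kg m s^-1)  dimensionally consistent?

In SI base units:
  43.8 N·m:  N·m = kg·m·s⁻²·m = kg·m²·s⁻²
  82.02 m^2·s^-2·kg:  kg·m²·s⁻²
  (538 m·N/s) / (81.05 kg m s^-1):  [kg·m²·s⁻³] / [kg·m·s⁻¹] = m·s⁻²
The terms do not share a single dimension (kg·m²·s⁻² vs m·s⁻²).

No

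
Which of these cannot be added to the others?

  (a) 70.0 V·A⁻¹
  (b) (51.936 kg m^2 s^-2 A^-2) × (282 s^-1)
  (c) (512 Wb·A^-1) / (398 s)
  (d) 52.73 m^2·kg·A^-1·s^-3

(d)

Reduce each to base SI dimensions:
  (a) V·A⁻¹ = J·C⁻¹·A⁻¹ = kg·m²·s⁻³·A⁻²
  (b) [kg·m²·s⁻²·A⁻²] · [s⁻¹] = kg·m²·s⁻³·A⁻²
  (c) [kg·m²·s⁻²·A⁻²] / [s] = kg·m²·s⁻³·A⁻²
  (d) kg·m²·s⁻³·A⁻¹
All reduce to kg·m²·s⁻³·A⁻² except (d), which is kg·m²·s⁻³·A⁻¹.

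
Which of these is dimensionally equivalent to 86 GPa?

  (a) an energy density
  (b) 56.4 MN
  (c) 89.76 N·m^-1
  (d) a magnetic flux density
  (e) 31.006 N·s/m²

(a)

Reference: Pa = N·m⁻² = kg·m⁻¹·s⁻².
Each option:
  (a) [energy density] = kg·m⁻¹·s⁻²  ← same
  (b) N = kg·m·s⁻²
  (c) N·m⁻¹ = kg·m·s⁻²·m⁻¹ = kg·s⁻²
  (d) [magnetic flux density] = kg·s⁻²·A⁻¹
  (e) N·s·m⁻² = kg·m·s⁻²·s·m⁻² = kg·m⁻¹·s⁻¹
Only (a) matches kg·m⁻¹·s⁻².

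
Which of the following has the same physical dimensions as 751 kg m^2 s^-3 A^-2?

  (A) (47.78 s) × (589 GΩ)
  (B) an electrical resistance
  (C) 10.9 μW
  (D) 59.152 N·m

(B)

Reference: kg·m²·s⁻³·A⁻².
Each option:
  (A) [s] · [kg·m²·s⁻³·A⁻²] = kg·m²·s⁻²·A⁻²
  (B) [electrical resistance] = kg·m²·s⁻³·A⁻²  ← same
  (C) W = J·s⁻¹ = kg·m²·s⁻³
  (D) N·m = kg·m·s⁻²·m = kg·m²·s⁻²
Only (B) matches kg·m²·s⁻³·A⁻².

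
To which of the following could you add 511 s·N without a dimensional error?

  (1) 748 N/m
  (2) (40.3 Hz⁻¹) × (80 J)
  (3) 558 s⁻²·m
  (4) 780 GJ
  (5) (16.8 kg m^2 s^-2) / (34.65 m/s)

(5)

Reference: N·s = kg·m·s⁻²·s = kg·m·s⁻¹.
Each option:
  (1) N·m⁻¹ = kg·m·s⁻²·m⁻¹ = kg·s⁻²
  (2) [s] · [kg·m²·s⁻²] = kg·m²·s⁻¹
  (3) m·s⁻²
  (4) J = N·m = kg·m²·s⁻²
  (5) [kg·m²·s⁻²] / [m·s⁻¹] = kg·m·s⁻¹  ← same
Only (5) matches kg·m·s⁻¹.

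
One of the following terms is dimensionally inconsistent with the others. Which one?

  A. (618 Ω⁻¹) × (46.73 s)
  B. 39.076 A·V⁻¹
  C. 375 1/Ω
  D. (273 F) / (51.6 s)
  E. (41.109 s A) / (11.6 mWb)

Work out the base dimensions of each:
  A. [kg⁻¹·m⁻²·s³·A²] · [s] = kg⁻¹·m⁻²·s⁴·A²
  B. A·V⁻¹ = A·(J·C⁻¹)⁻¹ = kg⁻¹·m⁻²·s³·A²
  C. Ω⁻¹ = (V·A⁻¹)⁻¹ = kg⁻¹·m⁻²·s³·A²
  D. [kg⁻¹·m⁻²·s⁴·A²] / [s] = kg⁻¹·m⁻²·s³·A²
  E. [s·A] / [kg·m²·s⁻²·A⁻¹] = kg⁻¹·m⁻²·s³·A²
All reduce to kg⁻¹·m⁻²·s³·A² except A., which is kg⁻¹·m⁻²·s⁴·A².

A.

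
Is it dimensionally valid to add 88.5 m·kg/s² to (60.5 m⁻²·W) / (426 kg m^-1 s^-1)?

No

Dimensions:
  88.5 m·kg/s²:  kg·m·s⁻²
  (60.5 m⁻²·W) / (426 kg m^-1 s^-1):  [kg·s⁻³] / [kg·m⁻¹·s⁻¹] = m·s⁻²
kg·m·s⁻² ≠ m·s⁻², so they cannot be added.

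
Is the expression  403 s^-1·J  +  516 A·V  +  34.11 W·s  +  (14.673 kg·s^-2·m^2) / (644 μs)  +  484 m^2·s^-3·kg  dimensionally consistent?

Reduce each to base SI dimensions:
  403 s^-1·J:  J·s⁻¹ = N·m·s⁻¹ = kg·m²·s⁻³
  516 A·V:  V·A = J·C⁻¹·A = kg·m²·s⁻³
  34.11 W·s:  W·s = J·s⁻¹·s = kg·m²·s⁻²
  (14.673 kg·s^-2·m^2) / (644 μs):  [kg·m²·s⁻²] / [s] = kg·m²·s⁻³
  484 m^2·s^-3·kg:  kg·m²·s⁻³
The terms do not share a single dimension (kg·m²·s⁻² vs kg·m²·s⁻³).

No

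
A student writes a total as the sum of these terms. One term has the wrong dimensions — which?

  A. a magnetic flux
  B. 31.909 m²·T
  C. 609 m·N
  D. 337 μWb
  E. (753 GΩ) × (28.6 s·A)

C.

Work out the base dimensions of each:
  A. [magnetic flux] = kg·m²·s⁻²·A⁻¹
  B. T·m² = Wb·m⁻²·m² = kg·m²·s⁻²·A⁻¹
  C. N·m = kg·m·s⁻²·m = kg·m²·s⁻²
  D. Wb = V·s = kg·m²·s⁻²·A⁻¹
  E. [kg·m²·s⁻³·A⁻²] · [s·A] = kg·m²·s⁻²·A⁻¹
All reduce to kg·m²·s⁻²·A⁻¹ except C., which is kg·m²·s⁻².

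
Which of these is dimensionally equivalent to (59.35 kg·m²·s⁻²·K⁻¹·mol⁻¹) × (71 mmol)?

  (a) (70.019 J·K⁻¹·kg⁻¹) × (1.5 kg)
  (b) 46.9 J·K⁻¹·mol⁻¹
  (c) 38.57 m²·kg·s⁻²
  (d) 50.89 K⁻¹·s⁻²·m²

Reference: [kg·m²·s⁻²·K⁻¹·mol⁻¹] · [mol] = kg·m²·s⁻²·K⁻¹.
Each option:
  (a) [m²·s⁻²·K⁻¹] · [kg] = kg·m²·s⁻²·K⁻¹  ← same
  (b) J·mol⁻¹·K⁻¹ = N·m·mol⁻¹·K⁻¹ = kg·m²·s⁻²·K⁻¹·mol⁻¹
  (c) kg·m²·s⁻²
  (d) m²·s⁻²·K⁻¹
Only (a) matches kg·m²·s⁻²·K⁻¹.

(a)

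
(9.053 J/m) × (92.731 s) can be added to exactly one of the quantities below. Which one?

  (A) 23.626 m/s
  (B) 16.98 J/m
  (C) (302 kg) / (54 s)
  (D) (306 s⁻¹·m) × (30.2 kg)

(D)

Reference: [kg·m·s⁻²] · [s] = kg·m·s⁻¹.
Each option:
  (A) m·s⁻¹
  (B) J·m⁻¹ = N·m·m⁻¹ = kg·m·s⁻²
  (C) [kg] / [s] = kg·s⁻¹
  (D) [m·s⁻¹] · [kg] = kg·m·s⁻¹  ← same
Only (D) matches kg·m·s⁻¹.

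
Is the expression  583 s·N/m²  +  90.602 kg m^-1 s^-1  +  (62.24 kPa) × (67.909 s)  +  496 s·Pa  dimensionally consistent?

Dimensions:
  583 s·N/m²:  N·s·m⁻² = kg·m·s⁻²·s·m⁻² = kg·m⁻¹·s⁻¹
  90.602 kg m^-1 s^-1:  kg·m⁻¹·s⁻¹
  (62.24 kPa) × (67.909 s):  [kg·m⁻¹·s⁻²] · [s] = kg·m⁻¹·s⁻¹
  496 s·Pa:  Pa·s = N·m⁻²·s = kg·m⁻¹·s⁻¹
Every term reduces to kg·m⁻¹·s⁻¹.

Yes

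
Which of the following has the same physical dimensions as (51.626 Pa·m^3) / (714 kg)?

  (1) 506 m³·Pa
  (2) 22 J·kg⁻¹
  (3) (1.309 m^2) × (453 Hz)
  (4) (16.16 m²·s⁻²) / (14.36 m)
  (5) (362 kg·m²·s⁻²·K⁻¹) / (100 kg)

(2)

Reference: [kg·m²·s⁻²] / [kg] = m²·s⁻².
Each option:
  (1) Pa·m³ = N·m⁻²·m³ = kg·m²·s⁻²
  (2) J·kg⁻¹ = N·m·kg⁻¹ = m²·s⁻²  ← same
  (3) [m²] · [s⁻¹] = m²·s⁻¹
  (4) [m²·s⁻²] / [m] = m·s⁻²
  (5) [kg·m²·s⁻²·K⁻¹] / [kg] = m²·s⁻²·K⁻¹
Only (2) matches m²·s⁻².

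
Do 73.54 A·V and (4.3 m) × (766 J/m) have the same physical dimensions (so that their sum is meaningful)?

Reduce each to base SI dimensions:
  73.54 A·V:  V·A = J·C⁻¹·A = kg·m²·s⁻³
  (4.3 m) × (766 J/m):  [m] · [kg·m·s⁻²] = kg·m²·s⁻²
kg·m²·s⁻³ ≠ kg·m²·s⁻², so they cannot be added.

No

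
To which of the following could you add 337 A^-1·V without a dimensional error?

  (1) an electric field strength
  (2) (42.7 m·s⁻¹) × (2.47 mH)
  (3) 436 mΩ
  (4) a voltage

Reference: V·A⁻¹ = J·C⁻¹·A⁻¹ = kg·m²·s⁻³·A⁻².
Each option:
  (1) [electric field strength] = kg·m·s⁻³·A⁻¹
  (2) [m·s⁻¹] · [kg·m²·s⁻²·A⁻²] = kg·m³·s⁻³·A⁻²
  (3) Ω = V·A⁻¹ = kg·m²·s⁻³·A⁻²  ← same
  (4) [voltage] = kg·m²·s⁻³·A⁻¹
Only (3) matches kg·m²·s⁻³·A⁻².

(3)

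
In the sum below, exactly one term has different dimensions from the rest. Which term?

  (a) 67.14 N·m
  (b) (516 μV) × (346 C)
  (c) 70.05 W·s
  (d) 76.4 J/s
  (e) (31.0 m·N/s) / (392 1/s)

(d)

Expand each in SI base units:
  (a) N·m = kg·m·s⁻²·m = kg·m²·s⁻²
  (b) [kg·m²·s⁻³·A⁻¹] · [s·A] = kg·m²·s⁻²
  (c) W·s = J·s⁻¹·s = kg·m²·s⁻²
  (d) J·s⁻¹ = N·m·s⁻¹ = kg·m²·s⁻³
  (e) [kg·m²·s⁻³] / [s⁻¹] = kg·m²·s⁻²
All reduce to kg·m²·s⁻² except (d), which is kg·m²·s⁻³.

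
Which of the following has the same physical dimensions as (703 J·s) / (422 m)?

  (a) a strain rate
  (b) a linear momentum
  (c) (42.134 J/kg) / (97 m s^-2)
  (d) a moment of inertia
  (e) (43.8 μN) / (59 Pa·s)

(b)

Reference: [kg·m²·s⁻¹] / [m] = kg·m·s⁻¹.
Each option:
  (a) [strain rate] = s⁻¹
  (b) [linear momentum] = kg·m·s⁻¹  ← same
  (c) [m²·s⁻²] / [m·s⁻²] = m
  (d) [moment of inertia] = kg·m²
  (e) [kg·m·s⁻²] / [kg·m⁻¹·s⁻¹] = m²·s⁻¹
Only (b) matches kg·m·s⁻¹.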